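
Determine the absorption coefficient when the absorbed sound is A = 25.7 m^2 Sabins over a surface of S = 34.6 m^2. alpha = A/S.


Absorption coefficient = absorbed power / incident power
alpha = A / S = 25.7 / 34.6 = 0.74277


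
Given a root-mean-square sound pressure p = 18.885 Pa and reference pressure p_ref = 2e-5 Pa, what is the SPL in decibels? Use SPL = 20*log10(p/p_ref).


p / p_ref = 18.885 / 2e-5 = 944250
SPL = 20 * log10(944250) = 119.5 dB


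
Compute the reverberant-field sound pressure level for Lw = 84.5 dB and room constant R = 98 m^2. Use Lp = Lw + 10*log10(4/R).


4/R = 4/98 = 0.0408163
Lp = 84.5 + 10*log10(0.0408163) = 70.608 dB


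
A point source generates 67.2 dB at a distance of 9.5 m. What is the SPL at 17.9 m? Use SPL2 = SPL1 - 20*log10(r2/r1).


r2/r1 = 17.9/9.5 = 1.88421
Correction = 20*log10(1.88421) = 5.50259 dB
SPL2 = 67.2 - 5.50259 = 61.697 dB


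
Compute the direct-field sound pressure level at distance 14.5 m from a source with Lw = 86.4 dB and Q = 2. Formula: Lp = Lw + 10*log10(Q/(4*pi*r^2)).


4*pi*r^2 = 4*pi*14.5^2 = 2642.08 m^2
Q / (4*pi*r^2) = 2 / 2642.08 = 0.000756979
Lp = 86.4 + 10*log10(0.000756979) = 55.191 dB


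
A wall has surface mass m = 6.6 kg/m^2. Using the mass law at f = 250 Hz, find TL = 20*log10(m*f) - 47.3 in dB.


m * f = 6.6 * 250 = 1650
20*log10(1650) = 64.3497 dB
TL = 64.3497 - 47.3 = 17.05 dB


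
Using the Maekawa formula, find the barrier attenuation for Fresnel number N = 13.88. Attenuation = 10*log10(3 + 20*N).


3 + 20*N = 3 + 20*13.88 = 280.6
Att = 10*log10(280.6) = 24.481 dB


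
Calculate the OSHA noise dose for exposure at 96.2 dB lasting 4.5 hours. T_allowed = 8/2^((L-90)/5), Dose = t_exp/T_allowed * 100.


T_allowed = 8 / 2^((96.2 - 90)/5) = 3.38698 hr
Dose = 4.5 / 3.38698 * 100 = 132.86 %


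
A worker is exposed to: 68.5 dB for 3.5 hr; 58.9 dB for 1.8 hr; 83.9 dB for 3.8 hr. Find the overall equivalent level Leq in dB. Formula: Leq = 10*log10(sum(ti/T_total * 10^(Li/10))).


T_total = 3.5 + 1.8 + 3.8 = 9.1 hr
(3.5/9.1) * 10^(68.5/10) = 2.72287e+06
(1.8/9.1) * 10^(58.9/10) = 153543
(3.8/9.1) * 10^(83.9/10) = 1.02504e+08
Sum = 2.72287e+06 + 153543 + 1.02504e+08 = 1.0538e+08
Leq = 10*log10(1.0538e+08) = 80.228 dB


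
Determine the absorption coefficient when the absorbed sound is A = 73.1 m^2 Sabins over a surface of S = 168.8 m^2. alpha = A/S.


Absorption coefficient = absorbed power / incident power
alpha = A / S = 73.1 / 168.8 = 0.43306


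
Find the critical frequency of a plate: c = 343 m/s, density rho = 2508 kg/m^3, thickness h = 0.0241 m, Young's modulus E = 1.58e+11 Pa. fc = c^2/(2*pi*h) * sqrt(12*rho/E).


12*rho/E = 12*2508/1.58e+11 = 1.90481e-07
sqrt(12*rho/E) = sqrt(1.90481e-07) = 0.000436441
c^2/(2*pi*h) = 343^2/(2*pi*0.0241) = 776947
fc = 776947 * 0.000436441 = 339.09 Hz


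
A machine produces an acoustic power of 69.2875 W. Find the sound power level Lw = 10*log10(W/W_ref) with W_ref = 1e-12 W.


W / W_ref = 69.2875 / 1e-12 = 6.92875e+13
Lw = 10 * log10(6.92875e+13) = 138.41 dB


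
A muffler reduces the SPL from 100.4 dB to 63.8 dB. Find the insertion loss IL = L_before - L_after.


Insertion loss = SPL without muffler - SPL with muffler
IL = 100.4 - 63.8 = 36.6 dB


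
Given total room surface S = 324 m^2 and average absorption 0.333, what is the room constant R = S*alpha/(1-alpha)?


R = 324 * 0.333 / (1 - 0.333) = 161.76 m^2


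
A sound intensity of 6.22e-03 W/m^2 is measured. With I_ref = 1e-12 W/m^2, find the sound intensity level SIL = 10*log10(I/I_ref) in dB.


I / I_ref = 6.22e-03 / 1e-12 = 6.22e+09
SIL = 10 * log10(6.22e+09) = 97.938 dB


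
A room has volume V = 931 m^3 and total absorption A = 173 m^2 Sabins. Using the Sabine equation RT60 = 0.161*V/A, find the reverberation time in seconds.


RT60 = 0.161 * 931 / 173 = 0.86642 s


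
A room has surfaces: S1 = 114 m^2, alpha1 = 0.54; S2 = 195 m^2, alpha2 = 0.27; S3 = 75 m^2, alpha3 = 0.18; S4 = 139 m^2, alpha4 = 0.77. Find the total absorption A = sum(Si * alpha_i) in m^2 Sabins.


114 * 0.54 = 61.56
195 * 0.27 = 52.65
75 * 0.18 = 13.5
139 * 0.77 = 107.03
A_total = 61.56 + 52.65 + 13.5 + 107.03 = 234.74 m^2


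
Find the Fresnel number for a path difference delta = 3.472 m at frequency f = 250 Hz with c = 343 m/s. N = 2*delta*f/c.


N = 2*delta*f/c = 2*delta/lambda, where lambda = c/f
lambda = 343 / 250 = 1.372 m
N = 2 * 3.472 / 1.372 = 5.0612


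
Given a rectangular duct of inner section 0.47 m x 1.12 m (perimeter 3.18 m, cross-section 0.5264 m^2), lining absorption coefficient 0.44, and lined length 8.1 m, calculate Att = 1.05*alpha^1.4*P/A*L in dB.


alpha^1.4 = 0.44^1.4 = 0.316835
Attenuation rate = 1.05 * alpha^1.4 * P / A
= 1.05 * 0.316835 * 3.18 / 0.5264 = 2.00971 dB/m
Total Att = 2.00971 * 8.1 = 16.279 dB


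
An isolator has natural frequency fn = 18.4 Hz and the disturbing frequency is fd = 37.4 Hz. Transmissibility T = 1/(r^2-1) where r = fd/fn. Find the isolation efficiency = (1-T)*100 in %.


r = 37.4 / 18.4 = 2.03261
r^2 - 1 = 2.03261^2 - 1 = 3.1315
T = 1/3.1315 = 0.319336
Efficiency = (1 - 0.319336)*100 = 68.066 %


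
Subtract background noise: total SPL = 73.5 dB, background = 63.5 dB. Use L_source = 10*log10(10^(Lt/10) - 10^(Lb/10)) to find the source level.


10^(73.5/10) = 2.23872e+07
10^(63.5/10) = 2.23872e+06
Difference = 2.23872e+07 - 2.23872e+06 = 2.01485e+07
L_source = 10*log10(2.01485e+07) = 73.042 dB


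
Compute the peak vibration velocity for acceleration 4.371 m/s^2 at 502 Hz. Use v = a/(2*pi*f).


omega = 2*pi*f = 2*pi*502 = 3154.16 rad/s
v = a / omega = 4.371 / 3154.16 = 0.0013858 m/s


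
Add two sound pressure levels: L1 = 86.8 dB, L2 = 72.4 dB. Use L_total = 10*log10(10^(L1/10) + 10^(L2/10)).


10^(86.8/10) = 4.7863e+08
10^(72.4/10) = 1.7378e+07
Sum = 4.7863e+08 + 1.7378e+07 = 4.96008e+08
L_total = 10*log10(4.96008e+08) = 86.955 dB


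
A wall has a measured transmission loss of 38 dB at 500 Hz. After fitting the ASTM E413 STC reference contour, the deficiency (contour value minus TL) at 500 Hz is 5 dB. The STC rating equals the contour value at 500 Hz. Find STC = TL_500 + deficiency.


By ASTM E413, STC = value of the fitted reference contour at 500 Hz.
Contour value at 500 Hz = TL_500 + deficiency = 38 + 5 = 43
STC = 43


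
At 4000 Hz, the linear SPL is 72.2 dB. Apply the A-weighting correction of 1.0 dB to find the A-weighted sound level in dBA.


A-weighting table: 4000 Hz -> 1.0 dB correction
SPL_A = SPL + correction = 72.2 + (1.0) = 73.2 dBA


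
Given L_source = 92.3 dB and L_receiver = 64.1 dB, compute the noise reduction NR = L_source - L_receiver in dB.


NR = L_source - L_receiver (difference between source and receiving room levels)
NR = 92.3 - 64.1 = 28.2 dB


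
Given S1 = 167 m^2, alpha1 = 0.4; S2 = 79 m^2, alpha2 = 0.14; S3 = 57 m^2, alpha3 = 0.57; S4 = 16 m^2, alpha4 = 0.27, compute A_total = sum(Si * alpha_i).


167 * 0.4 = 66.8
79 * 0.14 = 11.06
57 * 0.57 = 32.49
16 * 0.27 = 4.32
A_total = 66.8 + 11.06 + 32.49 + 4.32 = 114.67 m^2


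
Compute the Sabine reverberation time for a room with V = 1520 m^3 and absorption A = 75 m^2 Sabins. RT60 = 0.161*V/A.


RT60 = 0.161 * 1520 / 75 = 3.2629 s


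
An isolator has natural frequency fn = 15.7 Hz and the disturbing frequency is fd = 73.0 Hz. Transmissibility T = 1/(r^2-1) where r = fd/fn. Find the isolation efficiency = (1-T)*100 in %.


r = 73.0 / 15.7 = 4.64968
r^2 - 1 = 4.64968^2 - 1 = 20.6195
T = 1/20.6195 = 0.0484978
Efficiency = (1 - 0.0484978)*100 = 95.15 %


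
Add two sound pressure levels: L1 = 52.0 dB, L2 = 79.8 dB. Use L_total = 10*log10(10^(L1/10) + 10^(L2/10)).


10^(52.0/10) = 158489
10^(79.8/10) = 9.54993e+07
Sum = 158489 + 9.54993e+07 = 9.56578e+07
L_total = 10*log10(9.56578e+07) = 79.807 dB


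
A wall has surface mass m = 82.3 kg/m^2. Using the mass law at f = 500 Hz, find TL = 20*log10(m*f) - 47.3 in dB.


m * f = 82.3 * 500 = 41150
20*log10(41150) = 92.2874 dB
TL = 92.2874 - 47.3 = 44.987 dB


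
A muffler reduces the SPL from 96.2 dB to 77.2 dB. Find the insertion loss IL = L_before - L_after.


Insertion loss = SPL without muffler - SPL with muffler
IL = 96.2 - 77.2 = 19 dB


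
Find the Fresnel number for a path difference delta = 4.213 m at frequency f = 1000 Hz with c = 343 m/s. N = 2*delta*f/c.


N = 2*delta*f/c = 2*delta/lambda, where lambda = c/f
lambda = 343 / 1000 = 0.343 m
N = 2 * 4.213 / 0.343 = 24.566


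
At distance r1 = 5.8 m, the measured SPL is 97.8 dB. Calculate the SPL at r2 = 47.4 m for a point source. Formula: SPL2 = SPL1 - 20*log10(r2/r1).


r2/r1 = 47.4/5.8 = 8.17241
Correction = 20*log10(8.17241) = 18.247 dB
SPL2 = 97.8 - 18.247 = 79.553 dB


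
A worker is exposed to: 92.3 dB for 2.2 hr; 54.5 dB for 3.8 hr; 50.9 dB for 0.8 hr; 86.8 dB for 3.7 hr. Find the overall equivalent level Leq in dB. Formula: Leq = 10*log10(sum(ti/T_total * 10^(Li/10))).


T_total = 2.2 + 3.8 + 0.8 + 3.7 = 10.5 hr
(2.2/10.5) * 10^(92.3/10) = 3.55822e+08
(3.8/10.5) * 10^(54.5/10) = 101999
(0.8/10.5) * 10^(50.9/10) = 9373.48
(3.7/10.5) * 10^(86.8/10) = 1.6866e+08
Sum = 3.55822e+08 + 101999 + 9373.48 + 1.6866e+08 = 5.24593e+08
Leq = 10*log10(5.24593e+08) = 87.198 dB


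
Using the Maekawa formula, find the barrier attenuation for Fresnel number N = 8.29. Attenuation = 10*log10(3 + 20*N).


3 + 20*N = 3 + 20*8.29 = 168.8
Att = 10*log10(168.8) = 22.274 dB


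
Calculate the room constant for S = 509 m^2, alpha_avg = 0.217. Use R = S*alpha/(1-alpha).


R = 509 * 0.217 / (1 - 0.217) = 141.06 m^2


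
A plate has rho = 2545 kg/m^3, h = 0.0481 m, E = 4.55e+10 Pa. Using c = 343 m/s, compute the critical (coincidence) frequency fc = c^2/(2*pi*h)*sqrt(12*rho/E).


12*rho/E = 12*2545/4.55e+10 = 6.71209e-07
sqrt(12*rho/E) = sqrt(6.71209e-07) = 0.000819273
c^2/(2*pi*h) = 343^2/(2*pi*0.0481) = 389281
fc = 389281 * 0.000819273 = 318.93 Hz


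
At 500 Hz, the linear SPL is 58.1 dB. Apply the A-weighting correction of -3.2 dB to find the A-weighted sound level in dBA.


A-weighting table: 500 Hz -> -3.2 dB correction
SPL_A = SPL + correction = 58.1 + (-3.2) = 54.9 dBA


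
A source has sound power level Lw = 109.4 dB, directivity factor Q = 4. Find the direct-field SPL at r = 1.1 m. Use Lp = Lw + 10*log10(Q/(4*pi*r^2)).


4*pi*r^2 = 4*pi*1.1^2 = 15.2053 m^2
Q / (4*pi*r^2) = 4 / 15.2053 = 0.263066
Lp = 109.4 + 10*log10(0.263066) = 103.6 dB


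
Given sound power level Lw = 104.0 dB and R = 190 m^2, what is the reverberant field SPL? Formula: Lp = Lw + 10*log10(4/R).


4/R = 4/190 = 0.0210526
Lp = 104.0 + 10*log10(0.0210526) = 87.233 dB


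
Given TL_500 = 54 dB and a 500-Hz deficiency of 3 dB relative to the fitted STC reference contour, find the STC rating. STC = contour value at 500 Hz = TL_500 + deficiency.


By ASTM E413, STC = value of the fitted reference contour at 500 Hz.
Contour value at 500 Hz = TL_500 + deficiency = 54 + 3 = 57
STC = 57


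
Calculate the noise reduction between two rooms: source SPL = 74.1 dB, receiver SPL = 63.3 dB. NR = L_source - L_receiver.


NR = L_source - L_receiver (difference between source and receiving room levels)
NR = 74.1 - 63.3 = 10.8 dB


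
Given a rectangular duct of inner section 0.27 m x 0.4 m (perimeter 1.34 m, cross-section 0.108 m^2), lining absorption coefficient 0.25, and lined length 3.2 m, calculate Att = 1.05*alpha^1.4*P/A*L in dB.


alpha^1.4 = 0.25^1.4 = 0.143587
Attenuation rate = 1.05 * alpha^1.4 * P / A
= 1.05 * 0.143587 * 1.34 / 0.108 = 1.87062 dB/m
Total Att = 1.87062 * 3.2 = 5.986 dB


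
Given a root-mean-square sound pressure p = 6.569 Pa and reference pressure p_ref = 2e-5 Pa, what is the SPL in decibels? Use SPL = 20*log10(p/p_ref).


p / p_ref = 6.569 / 2e-5 = 328450
SPL = 20 * log10(328450) = 110.33 dB


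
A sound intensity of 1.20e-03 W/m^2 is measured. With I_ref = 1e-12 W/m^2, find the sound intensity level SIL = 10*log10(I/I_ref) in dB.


I / I_ref = 1.20e-03 / 1e-12 = 1.2e+09
SIL = 10 * log10(1.2e+09) = 90.792 dB


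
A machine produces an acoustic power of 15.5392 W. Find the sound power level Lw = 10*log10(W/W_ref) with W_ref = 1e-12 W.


W / W_ref = 15.5392 / 1e-12 = 1.55392e+13
Lw = 10 * log10(1.55392e+13) = 131.91 dB


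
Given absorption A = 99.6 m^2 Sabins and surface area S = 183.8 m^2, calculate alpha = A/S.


Absorption coefficient = absorbed power / incident power
alpha = A / S = 99.6 / 183.8 = 0.54189


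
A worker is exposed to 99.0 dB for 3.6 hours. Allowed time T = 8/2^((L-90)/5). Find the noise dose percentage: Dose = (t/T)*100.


T_allowed = 8 / 2^((99.0 - 90)/5) = 2.2974 hr
Dose = 3.6 / 2.2974 * 100 = 156.7 %


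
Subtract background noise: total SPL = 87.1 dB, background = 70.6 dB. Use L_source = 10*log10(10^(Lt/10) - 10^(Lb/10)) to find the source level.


10^(87.1/10) = 5.12861e+08
10^(70.6/10) = 1.14815e+07
Difference = 5.12861e+08 - 1.14815e+07 = 5.0138e+08
L_source = 10*log10(5.0138e+08) = 87.002 dB


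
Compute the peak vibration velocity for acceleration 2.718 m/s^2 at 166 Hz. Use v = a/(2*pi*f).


omega = 2*pi*f = 2*pi*166 = 1043.01 rad/s
v = a / omega = 2.718 / 1043.01 = 0.0026059 m/s


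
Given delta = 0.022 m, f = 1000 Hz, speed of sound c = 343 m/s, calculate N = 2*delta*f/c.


N = 2*delta*f/c = 2*delta/lambda, where lambda = c/f
lambda = 343 / 1000 = 0.343 m
N = 2 * 0.022 / 0.343 = 0.12828


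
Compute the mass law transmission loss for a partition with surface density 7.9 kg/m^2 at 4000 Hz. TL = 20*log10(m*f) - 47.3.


m * f = 7.9 * 4000 = 31600
20*log10(31600) = 89.9937 dB
TL = 89.9937 - 47.3 = 42.694 dB


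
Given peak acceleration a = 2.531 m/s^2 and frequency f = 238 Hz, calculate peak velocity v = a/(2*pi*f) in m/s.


omega = 2*pi*f = 2*pi*238 = 1495.4 rad/s
v = a / omega = 2.531 / 1495.4 = 0.0016925 m/s


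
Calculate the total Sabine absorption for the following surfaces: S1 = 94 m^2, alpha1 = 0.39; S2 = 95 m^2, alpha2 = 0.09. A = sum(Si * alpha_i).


94 * 0.39 = 36.66
95 * 0.09 = 8.55
A_total = 36.66 + 8.55 = 45.21 m^2


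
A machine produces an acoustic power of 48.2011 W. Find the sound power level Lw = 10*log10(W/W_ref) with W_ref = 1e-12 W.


W / W_ref = 48.2011 / 1e-12 = 4.82011e+13
Lw = 10 * log10(4.82011e+13) = 136.83 dB


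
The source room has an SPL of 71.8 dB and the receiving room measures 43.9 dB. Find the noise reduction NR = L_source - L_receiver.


NR = L_source - L_receiver (difference between source and receiving room levels)
NR = 71.8 - 43.9 = 27.9 dB


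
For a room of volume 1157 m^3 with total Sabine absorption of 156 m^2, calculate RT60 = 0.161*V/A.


RT60 = 0.161 * 1157 / 156 = 1.1941 s


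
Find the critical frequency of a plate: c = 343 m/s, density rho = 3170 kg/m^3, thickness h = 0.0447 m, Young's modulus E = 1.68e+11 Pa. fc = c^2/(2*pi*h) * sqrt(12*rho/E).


12*rho/E = 12*3170/1.68e+11 = 2.26429e-07
sqrt(12*rho/E) = sqrt(2.26429e-07) = 0.000475846
c^2/(2*pi*h) = 343^2/(2*pi*0.0447) = 418891
fc = 418891 * 0.000475846 = 199.33 Hz


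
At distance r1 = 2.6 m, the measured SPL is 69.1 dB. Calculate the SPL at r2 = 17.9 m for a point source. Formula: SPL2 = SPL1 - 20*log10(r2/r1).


r2/r1 = 17.9/2.6 = 6.88462
Correction = 20*log10(6.88462) = 16.7576 dB
SPL2 = 69.1 - 16.7576 = 52.342 dB


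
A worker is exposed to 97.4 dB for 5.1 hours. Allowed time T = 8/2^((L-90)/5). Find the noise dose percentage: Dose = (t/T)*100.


T_allowed = 8 / 2^((97.4 - 90)/5) = 2.86791 hr
Dose = 5.1 / 2.86791 * 100 = 177.83 %


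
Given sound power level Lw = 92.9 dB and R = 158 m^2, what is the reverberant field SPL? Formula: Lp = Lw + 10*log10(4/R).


4/R = 4/158 = 0.0253165
Lp = 92.9 + 10*log10(0.0253165) = 76.934 dB


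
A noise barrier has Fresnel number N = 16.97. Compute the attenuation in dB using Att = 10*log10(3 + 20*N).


3 + 20*N = 3 + 20*16.97 = 342.4
Att = 10*log10(342.4) = 25.345 dB


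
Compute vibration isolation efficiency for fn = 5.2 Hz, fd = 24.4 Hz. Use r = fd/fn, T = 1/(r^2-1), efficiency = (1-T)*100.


r = 24.4 / 5.2 = 4.69231
r^2 - 1 = 4.69231^2 - 1 = 21.0178
T = 1/21.0178 = 0.0475787
Efficiency = (1 - 0.0475787)*100 = 95.242 %


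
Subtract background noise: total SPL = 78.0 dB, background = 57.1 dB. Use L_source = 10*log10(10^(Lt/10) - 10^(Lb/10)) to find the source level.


10^(78.0/10) = 6.30957e+07
10^(57.1/10) = 512861
Difference = 6.30957e+07 - 512861 = 6.25828e+07
L_source = 10*log10(6.25828e+07) = 77.965 dB


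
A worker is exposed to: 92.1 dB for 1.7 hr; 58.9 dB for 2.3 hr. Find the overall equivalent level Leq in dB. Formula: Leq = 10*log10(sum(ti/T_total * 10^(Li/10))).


T_total = 1.7 + 2.3 = 4.0 hr
(1.7/4.0) * 10^(92.1/10) = 6.89269e+08
(2.3/4.0) * 10^(58.9/10) = 446342
Sum = 6.89269e+08 + 446342 = 6.89715e+08
Leq = 10*log10(6.89715e+08) = 88.387 dB


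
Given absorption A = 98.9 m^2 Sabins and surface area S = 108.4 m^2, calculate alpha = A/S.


Absorption coefficient = absorbed power / incident power
alpha = A / S = 98.9 / 108.4 = 0.91236


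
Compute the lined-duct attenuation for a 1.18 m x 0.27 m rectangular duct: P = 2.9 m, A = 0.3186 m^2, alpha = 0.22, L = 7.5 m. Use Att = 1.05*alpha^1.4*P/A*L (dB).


alpha^1.4 = 0.22^1.4 = 0.120058
Attenuation rate = 1.05 * alpha^1.4 * P / A
= 1.05 * 0.120058 * 2.9 / 0.3186 = 1.14745 dB/m
Total Att = 1.14745 * 7.5 = 8.6059 dB


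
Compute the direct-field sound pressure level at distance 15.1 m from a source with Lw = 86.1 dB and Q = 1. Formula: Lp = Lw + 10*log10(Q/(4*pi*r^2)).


4*pi*r^2 = 4*pi*15.1^2 = 2865.26 m^2
Q / (4*pi*r^2) = 1 / 2865.26 = 0.000349008
Lp = 86.1 + 10*log10(0.000349008) = 51.528 dB


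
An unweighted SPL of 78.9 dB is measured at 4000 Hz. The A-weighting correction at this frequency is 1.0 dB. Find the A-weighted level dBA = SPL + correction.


A-weighting table: 4000 Hz -> 1.0 dB correction
SPL_A = SPL + correction = 78.9 + (1.0) = 79.9 dBA


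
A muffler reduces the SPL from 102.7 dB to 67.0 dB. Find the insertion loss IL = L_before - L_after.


Insertion loss = SPL without muffler - SPL with muffler
IL = 102.7 - 67.0 = 35.7 dB


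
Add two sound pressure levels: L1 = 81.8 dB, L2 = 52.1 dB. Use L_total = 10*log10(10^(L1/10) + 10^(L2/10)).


10^(81.8/10) = 1.51356e+08
10^(52.1/10) = 162181
Sum = 1.51356e+08 + 162181 = 1.51518e+08
L_total = 10*log10(1.51518e+08) = 81.805 dB


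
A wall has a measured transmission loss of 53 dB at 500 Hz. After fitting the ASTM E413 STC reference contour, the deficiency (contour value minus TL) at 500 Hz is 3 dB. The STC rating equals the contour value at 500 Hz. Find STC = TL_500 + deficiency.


By ASTM E413, STC = value of the fitted reference contour at 500 Hz.
Contour value at 500 Hz = TL_500 + deficiency = 53 + 3 = 56
STC = 56


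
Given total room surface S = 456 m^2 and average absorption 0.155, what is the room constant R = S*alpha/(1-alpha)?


R = 456 * 0.155 / (1 - 0.155) = 83.645 m^2


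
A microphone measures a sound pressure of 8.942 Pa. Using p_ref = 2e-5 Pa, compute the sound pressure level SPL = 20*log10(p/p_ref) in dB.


p / p_ref = 8.942 / 2e-5 = 447100
SPL = 20 * log10(447100) = 113.01 dB


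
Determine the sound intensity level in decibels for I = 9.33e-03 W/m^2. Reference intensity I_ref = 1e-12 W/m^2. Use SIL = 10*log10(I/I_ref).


I / I_ref = 9.33e-03 / 1e-12 = 9.33e+09
SIL = 10 * log10(9.33e+09) = 99.699 dB


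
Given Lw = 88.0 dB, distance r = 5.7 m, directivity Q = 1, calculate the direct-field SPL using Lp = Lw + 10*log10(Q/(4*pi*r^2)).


4*pi*r^2 = 4*pi*5.7^2 = 408.281 m^2
Q / (4*pi*r^2) = 1 / 408.281 = 0.00244929
Lp = 88.0 + 10*log10(0.00244929) = 61.89 dB


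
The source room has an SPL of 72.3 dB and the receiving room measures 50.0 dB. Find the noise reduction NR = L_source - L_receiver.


NR = L_source - L_receiver (difference between source and receiving room levels)
NR = 72.3 - 50.0 = 22.3 dB


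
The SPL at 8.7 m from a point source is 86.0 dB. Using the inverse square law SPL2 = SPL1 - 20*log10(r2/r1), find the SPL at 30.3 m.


r2/r1 = 30.3/8.7 = 3.48276
Correction = 20*log10(3.48276) = 10.8385 dB
SPL2 = 86.0 - 10.8385 = 75.162 dB


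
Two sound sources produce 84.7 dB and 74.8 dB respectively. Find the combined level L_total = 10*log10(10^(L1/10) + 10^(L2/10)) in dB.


10^(84.7/10) = 2.95121e+08
10^(74.8/10) = 3.01995e+07
Sum = 2.95121e+08 + 3.01995e+07 = 3.2532e+08
L_total = 10*log10(3.2532e+08) = 85.123 dB


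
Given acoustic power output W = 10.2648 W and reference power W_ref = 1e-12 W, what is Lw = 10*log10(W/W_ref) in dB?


W / W_ref = 10.2648 / 1e-12 = 1.02648e+13
Lw = 10 * log10(1.02648e+13) = 130.11 dB


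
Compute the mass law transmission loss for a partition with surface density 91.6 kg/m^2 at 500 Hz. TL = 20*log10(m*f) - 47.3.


m * f = 91.6 * 500 = 45800
20*log10(45800) = 93.2173 dB
TL = 93.2173 - 47.3 = 45.917 dB


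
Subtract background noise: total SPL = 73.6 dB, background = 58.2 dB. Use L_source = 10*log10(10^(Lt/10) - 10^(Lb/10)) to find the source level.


10^(73.6/10) = 2.29087e+07
10^(58.2/10) = 660693
Difference = 2.29087e+07 - 660693 = 2.2248e+07
L_source = 10*log10(2.2248e+07) = 73.473 dB


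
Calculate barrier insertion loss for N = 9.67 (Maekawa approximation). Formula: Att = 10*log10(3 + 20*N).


3 + 20*N = 3 + 20*9.67 = 196.4
Att = 10*log10(196.4) = 22.931 dB


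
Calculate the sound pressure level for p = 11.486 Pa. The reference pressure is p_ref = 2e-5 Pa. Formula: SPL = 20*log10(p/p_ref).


p / p_ref = 11.486 / 2e-5 = 574300
SPL = 20 * log10(574300) = 115.18 dB


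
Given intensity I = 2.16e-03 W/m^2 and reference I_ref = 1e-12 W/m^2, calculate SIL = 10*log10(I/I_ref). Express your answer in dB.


I / I_ref = 2.16e-03 / 1e-12 = 2.16e+09
SIL = 10 * log10(2.16e+09) = 93.345 dB


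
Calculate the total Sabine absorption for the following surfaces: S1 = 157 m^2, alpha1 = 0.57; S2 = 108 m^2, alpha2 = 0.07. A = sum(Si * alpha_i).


157 * 0.57 = 89.49
108 * 0.07 = 7.56
A_total = 89.49 + 7.56 = 97.05 m^2


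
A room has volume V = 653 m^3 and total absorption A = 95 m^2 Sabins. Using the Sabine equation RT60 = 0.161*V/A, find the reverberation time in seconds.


RT60 = 0.161 * 653 / 95 = 1.1067 s


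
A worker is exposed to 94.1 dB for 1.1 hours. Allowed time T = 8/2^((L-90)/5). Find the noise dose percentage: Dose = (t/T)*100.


T_allowed = 8 / 2^((94.1 - 90)/5) = 4.53154 hr
Dose = 1.1 / 4.53154 * 100 = 24.274 %


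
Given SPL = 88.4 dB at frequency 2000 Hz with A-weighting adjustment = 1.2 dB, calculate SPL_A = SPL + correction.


A-weighting table: 2000 Hz -> 1.2 dB correction
SPL_A = SPL + correction = 88.4 + (1.2) = 89.6 dBA


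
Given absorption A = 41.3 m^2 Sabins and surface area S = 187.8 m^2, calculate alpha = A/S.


Absorption coefficient = absorbed power / incident power
alpha = A / S = 41.3 / 187.8 = 0.21991


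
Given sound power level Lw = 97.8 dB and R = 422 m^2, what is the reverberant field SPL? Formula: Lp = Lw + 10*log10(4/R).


4/R = 4/422 = 0.00947867
Lp = 97.8 + 10*log10(0.00947867) = 77.567 dB


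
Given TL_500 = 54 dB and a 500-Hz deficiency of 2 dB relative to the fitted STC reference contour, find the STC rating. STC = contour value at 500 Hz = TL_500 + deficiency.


By ASTM E413, STC = value of the fitted reference contour at 500 Hz.
Contour value at 500 Hz = TL_500 + deficiency = 54 + 2 = 56
STC = 56


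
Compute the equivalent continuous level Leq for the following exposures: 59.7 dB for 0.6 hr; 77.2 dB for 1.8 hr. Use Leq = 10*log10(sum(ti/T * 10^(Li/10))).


T_total = 0.6 + 1.8 = 2.4 hr
(0.6/2.4) * 10^(59.7/10) = 233314
(1.8/2.4) * 10^(77.2/10) = 3.93606e+07
Sum = 233314 + 3.93606e+07 = 3.95939e+07
Leq = 10*log10(3.95939e+07) = 75.976 dB


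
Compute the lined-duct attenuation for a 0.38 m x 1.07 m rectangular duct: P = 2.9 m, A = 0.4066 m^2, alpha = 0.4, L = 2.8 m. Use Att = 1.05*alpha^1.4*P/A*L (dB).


alpha^1.4 = 0.4^1.4 = 0.277258
Attenuation rate = 1.05 * alpha^1.4 * P / A
= 1.05 * 0.277258 * 2.9 / 0.4066 = 2.07637 dB/m
Total Att = 2.07637 * 2.8 = 5.8138 dB


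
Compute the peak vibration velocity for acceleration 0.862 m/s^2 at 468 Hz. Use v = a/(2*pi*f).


omega = 2*pi*f = 2*pi*468 = 2940.53 rad/s
v = a / omega = 0.862 / 2940.53 = 0.00029314 m/s


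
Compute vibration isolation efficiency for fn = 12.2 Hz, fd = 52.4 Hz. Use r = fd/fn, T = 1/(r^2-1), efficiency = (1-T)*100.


r = 52.4 / 12.2 = 4.29508
r^2 - 1 = 4.29508^2 - 1 = 17.4477
T = 1/17.4477 = 0.0573141
Efficiency = (1 - 0.0573141)*100 = 94.269 %


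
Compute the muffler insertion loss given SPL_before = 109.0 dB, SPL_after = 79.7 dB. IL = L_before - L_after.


Insertion loss = SPL without muffler - SPL with muffler
IL = 109.0 - 79.7 = 29.3 dB


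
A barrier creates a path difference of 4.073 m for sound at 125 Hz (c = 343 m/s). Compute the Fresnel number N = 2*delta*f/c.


N = 2*delta*f/c = 2*delta/lambda, where lambda = c/f
lambda = 343 / 125 = 2.744 m
N = 2 * 4.073 / 2.744 = 2.9687


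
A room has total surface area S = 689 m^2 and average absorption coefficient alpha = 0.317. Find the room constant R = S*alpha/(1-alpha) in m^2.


R = 689 * 0.317 / (1 - 0.317) = 319.78 m^2


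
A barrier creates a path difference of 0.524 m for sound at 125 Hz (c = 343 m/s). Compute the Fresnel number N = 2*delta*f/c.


N = 2*delta*f/c = 2*delta/lambda, where lambda = c/f
lambda = 343 / 125 = 2.744 m
N = 2 * 0.524 / 2.744 = 0.38192


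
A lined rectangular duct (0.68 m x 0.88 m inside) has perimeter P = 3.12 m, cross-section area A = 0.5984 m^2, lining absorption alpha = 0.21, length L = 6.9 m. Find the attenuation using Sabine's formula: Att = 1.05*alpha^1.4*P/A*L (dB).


alpha^1.4 = 0.21^1.4 = 0.112488
Attenuation rate = 1.05 * alpha^1.4 * P / A
= 1.05 * 0.112488 * 3.12 / 0.5984 = 0.615827 dB/m
Total Att = 0.615827 * 6.9 = 4.2492 dB


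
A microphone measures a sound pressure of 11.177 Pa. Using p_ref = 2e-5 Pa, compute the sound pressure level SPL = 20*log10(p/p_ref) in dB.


p / p_ref = 11.177 / 2e-5 = 558850
SPL = 20 * log10(558850) = 114.95 dB


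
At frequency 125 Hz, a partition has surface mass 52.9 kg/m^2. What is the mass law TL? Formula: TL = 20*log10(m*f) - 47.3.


m * f = 52.9 * 125 = 6612.5
20*log10(6612.5) = 76.4073 dB
TL = 76.4073 - 47.3 = 29.107 dB


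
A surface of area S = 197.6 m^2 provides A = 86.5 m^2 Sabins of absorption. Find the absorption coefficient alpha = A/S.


Absorption coefficient = absorbed power / incident power
alpha = A / S = 86.5 / 197.6 = 0.43775


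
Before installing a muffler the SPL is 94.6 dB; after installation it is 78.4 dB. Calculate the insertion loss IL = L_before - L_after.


Insertion loss = SPL without muffler - SPL with muffler
IL = 94.6 - 78.4 = 16.2 dB


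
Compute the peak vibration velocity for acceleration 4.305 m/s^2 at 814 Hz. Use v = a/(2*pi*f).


omega = 2*pi*f = 2*pi*814 = 5114.51 rad/s
v = a / omega = 4.305 / 5114.51 = 0.00084172 m/s


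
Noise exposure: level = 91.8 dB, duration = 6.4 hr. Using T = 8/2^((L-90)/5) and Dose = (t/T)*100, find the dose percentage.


T_allowed = 8 / 2^((91.8 - 90)/5) = 6.23332 hr
Dose = 6.4 / 6.23332 * 100 = 102.67 %


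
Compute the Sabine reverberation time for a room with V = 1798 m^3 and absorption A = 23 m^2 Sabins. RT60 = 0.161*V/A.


RT60 = 0.161 * 1798 / 23 = 12.586 s


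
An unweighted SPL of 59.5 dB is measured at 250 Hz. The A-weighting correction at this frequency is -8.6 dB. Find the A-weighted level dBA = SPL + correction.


A-weighting table: 250 Hz -> -8.6 dB correction
SPL_A = SPL + correction = 59.5 + (-8.6) = 50.9 dBA


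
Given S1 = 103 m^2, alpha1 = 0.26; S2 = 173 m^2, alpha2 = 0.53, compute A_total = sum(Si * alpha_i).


103 * 0.26 = 26.78
173 * 0.53 = 91.69
A_total = 26.78 + 91.69 = 118.47 m^2


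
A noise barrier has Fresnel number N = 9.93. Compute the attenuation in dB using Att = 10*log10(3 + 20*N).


3 + 20*N = 3 + 20*9.93 = 201.6
Att = 10*log10(201.6) = 23.045 dB


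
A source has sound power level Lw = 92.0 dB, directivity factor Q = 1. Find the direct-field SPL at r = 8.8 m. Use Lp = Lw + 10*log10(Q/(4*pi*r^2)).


4*pi*r^2 = 4*pi*8.8^2 = 973.14 m^2
Q / (4*pi*r^2) = 1 / 973.14 = 0.0010276
Lp = 92.0 + 10*log10(0.0010276) = 62.118 dB


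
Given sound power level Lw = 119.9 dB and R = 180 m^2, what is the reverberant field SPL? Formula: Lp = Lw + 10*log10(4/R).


4/R = 4/180 = 0.0222222
Lp = 119.9 + 10*log10(0.0222222) = 103.37 dB


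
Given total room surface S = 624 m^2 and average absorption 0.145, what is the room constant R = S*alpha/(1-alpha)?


R = 624 * 0.145 / (1 - 0.145) = 105.82 m^2


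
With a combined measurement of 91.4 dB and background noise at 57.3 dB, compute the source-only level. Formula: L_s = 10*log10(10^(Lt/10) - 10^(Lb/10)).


10^(91.4/10) = 1.38038e+09
10^(57.3/10) = 537032
Difference = 1.38038e+09 - 537032 = 1.37984e+09
L_source = 10*log10(1.37984e+09) = 91.398 dB


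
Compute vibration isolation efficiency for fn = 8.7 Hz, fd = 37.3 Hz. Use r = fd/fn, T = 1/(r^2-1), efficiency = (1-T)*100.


r = 37.3 / 8.7 = 4.28736
r^2 - 1 = 4.28736^2 - 1 = 17.3815
T = 1/17.3815 = 0.0575324
Efficiency = (1 - 0.0575324)*100 = 94.247 %


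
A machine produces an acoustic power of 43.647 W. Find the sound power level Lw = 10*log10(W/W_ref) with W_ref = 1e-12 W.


W / W_ref = 43.647 / 1e-12 = 4.3647e+13
Lw = 10 * log10(4.3647e+13) = 136.4 dB


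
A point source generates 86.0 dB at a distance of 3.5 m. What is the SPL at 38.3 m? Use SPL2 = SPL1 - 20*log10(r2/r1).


r2/r1 = 38.3/3.5 = 10.9429
Correction = 20*log10(10.9429) = 20.7826 dB
SPL2 = 86.0 - 20.7826 = 65.217 dB


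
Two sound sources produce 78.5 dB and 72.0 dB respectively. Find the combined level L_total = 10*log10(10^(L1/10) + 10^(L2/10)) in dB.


10^(78.5/10) = 7.07946e+07
10^(72.0/10) = 1.58489e+07
Sum = 7.07946e+07 + 1.58489e+07 = 8.66435e+07
L_total = 10*log10(8.66435e+07) = 79.377 dB


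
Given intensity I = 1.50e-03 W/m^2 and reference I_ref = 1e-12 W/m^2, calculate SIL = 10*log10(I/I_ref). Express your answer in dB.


I / I_ref = 1.50e-03 / 1e-12 = 1.5e+09
SIL = 10 * log10(1.5e+09) = 91.761 dB


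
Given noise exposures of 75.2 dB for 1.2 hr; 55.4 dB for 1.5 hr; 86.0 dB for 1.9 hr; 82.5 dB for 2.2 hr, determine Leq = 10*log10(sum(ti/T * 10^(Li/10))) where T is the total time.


T_total = 1.2 + 1.5 + 1.9 + 2.2 = 6.8 hr
(1.2/6.8) * 10^(75.2/10) = 5.84349e+06
(1.5/6.8) * 10^(55.4/10) = 76486.1
(1.9/6.8) * 10^(86.0/10) = 1.11236e+08
(2.2/6.8) * 10^(82.5/10) = 5.75326e+07
Sum = 5.84349e+06 + 76486.1 + 1.11236e+08 + 5.75326e+07 = 1.74689e+08
Leq = 10*log10(1.74689e+08) = 82.423 dB


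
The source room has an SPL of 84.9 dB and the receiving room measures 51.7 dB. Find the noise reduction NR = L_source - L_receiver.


NR = L_source - L_receiver (difference between source and receiving room levels)
NR = 84.9 - 51.7 = 33.2 dB


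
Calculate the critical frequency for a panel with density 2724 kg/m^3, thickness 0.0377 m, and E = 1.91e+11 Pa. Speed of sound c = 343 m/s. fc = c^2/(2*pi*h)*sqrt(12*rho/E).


12*rho/E = 12*2724/1.91e+11 = 1.71141e-07
sqrt(12*rho/E) = sqrt(1.71141e-07) = 0.000413692
c^2/(2*pi*h) = 343^2/(2*pi*0.0377) = 496669
fc = 496669 * 0.000413692 = 205.47 Hz


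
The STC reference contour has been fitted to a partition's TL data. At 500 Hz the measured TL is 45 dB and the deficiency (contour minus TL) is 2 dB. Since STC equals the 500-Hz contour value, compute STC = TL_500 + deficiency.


By ASTM E413, STC = value of the fitted reference contour at 500 Hz.
Contour value at 500 Hz = TL_500 + deficiency = 45 + 2 = 47
STC = 47


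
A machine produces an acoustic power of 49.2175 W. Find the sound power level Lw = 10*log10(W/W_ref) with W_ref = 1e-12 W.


W / W_ref = 49.2175 / 1e-12 = 4.92175e+13
Lw = 10 * log10(4.92175e+13) = 136.92 dB


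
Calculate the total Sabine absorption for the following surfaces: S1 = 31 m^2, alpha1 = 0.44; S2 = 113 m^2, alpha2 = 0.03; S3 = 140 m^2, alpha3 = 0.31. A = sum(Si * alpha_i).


31 * 0.44 = 13.64
113 * 0.03 = 3.39
140 * 0.31 = 43.4
A_total = 13.64 + 3.39 + 43.4 = 60.43 m^2


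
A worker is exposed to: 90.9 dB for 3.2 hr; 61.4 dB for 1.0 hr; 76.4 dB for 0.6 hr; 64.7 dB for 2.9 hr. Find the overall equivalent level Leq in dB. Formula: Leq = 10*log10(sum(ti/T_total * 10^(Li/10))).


T_total = 3.2 + 1.0 + 0.6 + 2.9 = 7.7 hr
(3.2/7.7) * 10^(90.9/10) = 5.11281e+08
(1.0/7.7) * 10^(61.4/10) = 179271
(0.6/7.7) * 10^(76.4/10) = 3.40142e+06
(2.9/7.7) * 10^(64.7/10) = 1.11149e+06
Sum = 5.11281e+08 + 179271 + 3.40142e+06 + 1.11149e+06 = 5.15973e+08
Leq = 10*log10(5.15973e+08) = 87.126 dB


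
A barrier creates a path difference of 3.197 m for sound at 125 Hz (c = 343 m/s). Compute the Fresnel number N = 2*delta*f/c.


N = 2*delta*f/c = 2*delta/lambda, where lambda = c/f
lambda = 343 / 125 = 2.744 m
N = 2 * 3.197 / 2.744 = 2.3302


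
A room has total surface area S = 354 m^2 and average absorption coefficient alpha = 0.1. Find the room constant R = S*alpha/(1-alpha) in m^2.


R = 354 * 0.1 / (1 - 0.1) = 39.333 m^2


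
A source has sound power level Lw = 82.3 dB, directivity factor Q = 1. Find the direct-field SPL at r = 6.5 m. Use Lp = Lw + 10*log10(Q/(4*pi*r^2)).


4*pi*r^2 = 4*pi*6.5^2 = 530.929 m^2
Q / (4*pi*r^2) = 1 / 530.929 = 0.00188349
Lp = 82.3 + 10*log10(0.00188349) = 55.05 dB


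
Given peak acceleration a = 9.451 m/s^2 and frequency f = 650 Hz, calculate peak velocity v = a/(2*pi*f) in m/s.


omega = 2*pi*f = 2*pi*650 = 4084.07 rad/s
v = a / omega = 9.451 / 4084.07 = 0.0023141 m/s


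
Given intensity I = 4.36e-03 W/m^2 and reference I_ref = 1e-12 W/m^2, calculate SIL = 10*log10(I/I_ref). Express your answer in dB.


I / I_ref = 4.36e-03 / 1e-12 = 4.36e+09
SIL = 10 * log10(4.36e+09) = 96.395 dB


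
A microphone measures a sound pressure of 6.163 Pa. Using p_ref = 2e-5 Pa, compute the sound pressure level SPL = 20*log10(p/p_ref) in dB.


p / p_ref = 6.163 / 2e-5 = 308150
SPL = 20 * log10(308150) = 109.78 dB


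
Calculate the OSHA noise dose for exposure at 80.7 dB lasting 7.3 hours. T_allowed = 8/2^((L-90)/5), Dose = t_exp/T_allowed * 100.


T_allowed = 8 / 2^((80.7 - 90)/5) = 29.0406 hr
Dose = 7.3 / 29.0406 * 100 = 25.137 %


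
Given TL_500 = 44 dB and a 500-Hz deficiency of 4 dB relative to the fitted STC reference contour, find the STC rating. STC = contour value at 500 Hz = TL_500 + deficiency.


By ASTM E413, STC = value of the fitted reference contour at 500 Hz.
Contour value at 500 Hz = TL_500 + deficiency = 44 + 4 = 48
STC = 48


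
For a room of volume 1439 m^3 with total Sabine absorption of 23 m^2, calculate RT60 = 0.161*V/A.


RT60 = 0.161 * 1439 / 23 = 10.073 s


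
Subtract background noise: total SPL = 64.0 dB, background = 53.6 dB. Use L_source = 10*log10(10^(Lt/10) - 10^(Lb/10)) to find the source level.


10^(64.0/10) = 2.51189e+06
10^(53.6/10) = 229087
Difference = 2.51189e+06 - 229087 = 2.2828e+06
L_source = 10*log10(2.2828e+06) = 63.585 dB


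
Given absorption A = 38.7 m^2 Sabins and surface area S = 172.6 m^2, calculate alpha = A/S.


Absorption coefficient = absorbed power / incident power
alpha = A / S = 38.7 / 172.6 = 0.22422


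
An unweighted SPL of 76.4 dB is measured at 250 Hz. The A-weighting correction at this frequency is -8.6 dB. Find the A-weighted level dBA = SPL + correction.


A-weighting table: 250 Hz -> -8.6 dB correction
SPL_A = SPL + correction = 76.4 + (-8.6) = 67.8 dBA


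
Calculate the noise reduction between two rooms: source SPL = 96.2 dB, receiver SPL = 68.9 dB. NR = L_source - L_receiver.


NR = L_source - L_receiver (difference between source and receiving room levels)
NR = 96.2 - 68.9 = 27.3 dB


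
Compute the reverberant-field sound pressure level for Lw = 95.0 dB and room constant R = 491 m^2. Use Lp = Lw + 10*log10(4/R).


4/R = 4/491 = 0.00814664
Lp = 95.0 + 10*log10(0.00814664) = 74.11 dB


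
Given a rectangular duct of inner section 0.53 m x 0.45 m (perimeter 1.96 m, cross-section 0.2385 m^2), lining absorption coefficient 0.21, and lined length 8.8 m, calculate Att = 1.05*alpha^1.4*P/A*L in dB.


alpha^1.4 = 0.21^1.4 = 0.112488
Attenuation rate = 1.05 * alpha^1.4 * P / A
= 1.05 * 0.112488 * 1.96 / 0.2385 = 0.970651 dB/m
Total Att = 0.970651 * 8.8 = 8.5417 dB


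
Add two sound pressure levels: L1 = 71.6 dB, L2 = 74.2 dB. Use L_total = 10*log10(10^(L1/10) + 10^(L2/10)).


10^(71.6/10) = 1.44544e+07
10^(74.2/10) = 2.63027e+07
Sum = 1.44544e+07 + 2.63027e+07 = 4.07571e+07
L_total = 10*log10(4.07571e+07) = 76.102 dB


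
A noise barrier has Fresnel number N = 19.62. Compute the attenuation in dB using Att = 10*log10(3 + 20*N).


3 + 20*N = 3 + 20*19.62 = 395.4
Att = 10*log10(395.4) = 25.97 dB


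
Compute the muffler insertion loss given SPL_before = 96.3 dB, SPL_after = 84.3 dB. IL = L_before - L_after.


Insertion loss = SPL without muffler - SPL with muffler
IL = 96.3 - 84.3 = 12 dB


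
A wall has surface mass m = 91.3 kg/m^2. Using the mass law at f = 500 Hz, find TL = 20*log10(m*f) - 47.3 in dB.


m * f = 91.3 * 500 = 45650
20*log10(45650) = 93.1888 dB
TL = 93.1888 - 47.3 = 45.889 dB


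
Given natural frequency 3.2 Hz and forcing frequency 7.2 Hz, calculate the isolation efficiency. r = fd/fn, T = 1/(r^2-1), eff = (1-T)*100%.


r = 7.2 / 3.2 = 2.25
r^2 - 1 = 2.25^2 - 1 = 4.0625
T = 1/4.0625 = 0.246154
Efficiency = (1 - 0.246154)*100 = 75.385 %


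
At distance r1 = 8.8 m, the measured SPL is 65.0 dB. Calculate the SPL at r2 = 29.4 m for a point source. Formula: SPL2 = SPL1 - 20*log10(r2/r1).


r2/r1 = 29.4/8.8 = 3.34091
Correction = 20*log10(3.34091) = 10.4773 dB
SPL2 = 65.0 - 10.4773 = 54.523 dB


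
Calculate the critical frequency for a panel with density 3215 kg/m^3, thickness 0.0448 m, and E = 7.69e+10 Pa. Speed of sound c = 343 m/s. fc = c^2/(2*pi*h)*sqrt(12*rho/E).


12*rho/E = 12*3215/7.69e+10 = 5.01691e-07
sqrt(12*rho/E) = sqrt(5.01691e-07) = 0.000708301
c^2/(2*pi*h) = 343^2/(2*pi*0.0448) = 417956
fc = 417956 * 0.000708301 = 296.04 Hz


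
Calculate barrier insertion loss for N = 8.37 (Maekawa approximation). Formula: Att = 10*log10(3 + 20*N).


3 + 20*N = 3 + 20*8.37 = 170.4
Att = 10*log10(170.4) = 22.315 dB


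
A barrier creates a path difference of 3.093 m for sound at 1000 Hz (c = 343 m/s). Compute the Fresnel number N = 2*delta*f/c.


N = 2*delta*f/c = 2*delta/lambda, where lambda = c/f
lambda = 343 / 1000 = 0.343 m
N = 2 * 3.093 / 0.343 = 18.035


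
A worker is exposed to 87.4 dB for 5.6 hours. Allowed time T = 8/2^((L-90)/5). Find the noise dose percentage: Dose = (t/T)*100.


T_allowed = 8 / 2^((87.4 - 90)/5) = 11.4716 hr
Dose = 5.6 / 11.4716 * 100 = 48.816 %


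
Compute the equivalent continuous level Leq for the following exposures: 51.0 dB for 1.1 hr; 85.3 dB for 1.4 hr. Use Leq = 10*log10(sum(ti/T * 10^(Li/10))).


T_total = 1.1 + 1.4 = 2.5 hr
(1.1/2.5) * 10^(51.0/10) = 55392.7
(1.4/2.5) * 10^(85.3/10) = 1.89753e+08
Sum = 55392.7 + 1.89753e+08 = 1.89808e+08
Leq = 10*log10(1.89808e+08) = 82.783 dB


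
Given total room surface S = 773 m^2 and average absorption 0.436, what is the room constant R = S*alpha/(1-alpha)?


R = 773 * 0.436 / (1 - 0.436) = 597.57 m^2


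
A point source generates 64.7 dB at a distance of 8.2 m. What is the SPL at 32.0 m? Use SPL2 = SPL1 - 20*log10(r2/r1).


r2/r1 = 32.0/8.2 = 3.90244
Correction = 20*log10(3.90244) = 11.8267 dB
SPL2 = 64.7 - 11.8267 = 52.873 dB


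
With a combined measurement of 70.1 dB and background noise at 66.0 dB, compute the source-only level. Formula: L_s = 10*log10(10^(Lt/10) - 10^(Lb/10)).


10^(70.1/10) = 1.02329e+07
10^(66.0/10) = 3.98107e+06
Difference = 1.02329e+07 - 3.98107e+06 = 6.25183e+06
L_source = 10*log10(6.25183e+06) = 67.96 dB
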